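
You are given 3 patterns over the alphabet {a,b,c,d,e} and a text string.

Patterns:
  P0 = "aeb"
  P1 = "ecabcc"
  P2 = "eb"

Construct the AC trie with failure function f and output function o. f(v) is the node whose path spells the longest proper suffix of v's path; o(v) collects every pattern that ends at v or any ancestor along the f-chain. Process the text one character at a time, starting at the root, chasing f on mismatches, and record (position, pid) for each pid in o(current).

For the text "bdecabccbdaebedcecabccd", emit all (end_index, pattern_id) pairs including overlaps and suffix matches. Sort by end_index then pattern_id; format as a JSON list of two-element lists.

Build automaton:
Trie nodes:
  n0 'ε': a→1 e→4
  n1 'a': e→2
  n2 'ae': b→3
  n3 'aeb': ·  [P0 ends]
  n4 'e': b→10 c→5
  n5 'ec': a→6
  n6 'eca': b→7
  n7 'ecab': c→8
  n8 'ecabc': c→9
  n9 'ecabcc': ·  [P1 ends]
  n10 'eb': ·  [P2 ends]

Failure links (BFS by depth):
  n1('a'): parent n0 fail=0; on 'a' 0 → fail=0;  out ∅∪∅=∅
  n4('e'): parent n0 fail=0; on 'e' 0 → fail=0;  out ∅∪∅=∅
  n2('ae'): parent n1 fail=0; on 'e' 0 → fail=4;  out ∅∪∅=∅
  n5('ec'): parent n4 fail=0; on 'c' 0 → fail=0;  out ∅∪∅=∅
  n10('eb'): parent n4 fail=0; on 'b' 0 → fail=0;  out {2}∪∅={2}
  n3('aeb'): parent n2 fail=4; on 'b' 4 → fail=10;  out {0}∪{2}={0,2}
  n6('eca'): parent n5 fail=0; on 'a' 0 → fail=1;  out ∅∪∅=∅
  n7('ecab'): parent n6 fail=1; on 'b' 1→0 → fail=0;  out ∅∪∅=∅
  n8('ecabc'): parent n7 fail=0; on 'c' 0 → fail=0;  out ∅∪∅=∅
  n9('ecabcc'): parent n8 fail=0; on 'c' 0 → fail=0;  out {1}∪∅={1}

Text stream:
i=0 'b': node 0→0
i=1 'd': node 0→0
i=2 'e': node 0→4
i=3 'c': node 4→5
i=4 'a': node 5→6
i=5 'b': node 6→7
i=6 'c': node 7→8
i=7 'c': node 8→9  ** P1@[2:7]
i=8 'b': node 9→0 (via fail)
i=9 'd': node 0→0
i=10 'a': node 0→1
i=11 'e': node 1→2
i=12 'b': node 2→3  ** P0@[10:12],P2@[11:12]
i=13 'e': node 3→4 (via fail)
i=14 'd': node 4→0 (via fail)
i=15 'c': node 0→0
i=16 'e': node 0→4
i=17 'c': node 4→5
i=18 'a': node 5→6
i=19 'b': node 6→7
i=20 'c': node 7→8
i=21 'c': node 8→9  ** P1@[16:21]
i=22 'd': node 9→0 (via fail)

Matches: [[7,1],[12,0],[12,2],[21,1]]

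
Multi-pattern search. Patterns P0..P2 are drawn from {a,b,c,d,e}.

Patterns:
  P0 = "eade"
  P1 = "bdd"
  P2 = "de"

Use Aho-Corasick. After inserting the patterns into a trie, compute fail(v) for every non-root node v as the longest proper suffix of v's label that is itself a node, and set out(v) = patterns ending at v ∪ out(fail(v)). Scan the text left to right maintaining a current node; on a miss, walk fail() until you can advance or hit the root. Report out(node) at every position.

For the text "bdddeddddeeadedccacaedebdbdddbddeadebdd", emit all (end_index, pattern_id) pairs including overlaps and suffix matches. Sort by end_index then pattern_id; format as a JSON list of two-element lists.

Build automaton:
Trie nodes:
  n0 'ε': b→5 d→8 e→1
  n1 'e': a→2
  n2 'ea': d→3
  n3 'ead': e→4
  n4 'eade': ·  ←P0
  n5 'b': d→6
  n6 'bd': d→7
  n7 'bdd': ·  ←P1
  n8 'd': e→9
  n9 'de': ·  ←P2

Failure links (BFS by depth):
  fail(1) 'e': from fail(0)=0 chase 'e': 0 ⇒ 0;  out=∅∪out(0)=∅
  fail(5) 'b': from fail(0)=0 chase 'b': 0 ⇒ 0;  out=∅∪out(0)=∅
  fail(8) 'd': from fail(0)=0 chase 'd': 0 ⇒ 0;  out=∅∪out(0)=∅
  fail(2) 'ea': from fail(1)=0 chase 'a': 0 ⇒ 0;  out=∅∪out(0)=∅
  fail(6) 'bd': from fail(5)=0 chase 'd': 0 ⇒ 8;  out=∅∪out(8)=∅
  fail(9) 'de': from fail(8)=0 chase 'e': 0 ⇒ 1;  out={2}∪out(1)={2}
  fail(3) 'ead': from fail(2)=0 chase 'd': 0 ⇒ 8;  out=∅∪out(8)=∅
  fail(7) 'bdd': from fail(6)=8 chase 'd': 8→0 ⇒ 8;  out={1}∪out(8)={1}
  fail(4) 'eade': from fail(3)=8 chase 'e': 8 ⇒ 9;  out={0}∪out(9)={0,2}

Run:
i=0 'b': node 0→5
i=1 'd': node 5→6
i=2 'd': node 6→7  emit P1@[0:2]
i=3 'd': node 7→8 (via fail)
i=4 'e': node 8→9  emit P2@[3:4]
i=5 'd': node 9→8 (via fail)
i=6 'd': node 8→8 (via fail)
i=7 'd': node 8→8 (via fail)
i=8 'd': node 8→8 (via fail)
i=9 'e': node 8→9  emit P2@[8:9]
i=10 'e': node 9→1 (via fail)
i=11 'a': node 1→2
i=12 'd': node 2→3
i=13 'e': node 3→4  emit P0@[10:13],P2@[12:13]
i=14 'd': node 4→8 (via fail)
i=15 'c': node 8→0 (via fail)
i=16 'c': node 0→0
i=17 'a': node 0→0
i=18 'c': node 0→0
i=19 'a': node 0→0
i=20 'e': node 0→1
i=21 'd': node 1→8 (via fail)
i=22 'e': node 8→9  emit P2@[21:22]
i=23 'b': node 9→5 (via fail)
i=24 'd': node 5→6
i=25 'b': node 6→5 (via fail)
i=26 'd': node 5→6
i=27 'd': node 6→7  emit P1@[25:27]
i=28 'd': node 7→8 (via fail)
i=29 'b': node 8→5 (via fail)
i=30 'd': node 5→6
i=31 'd': node 6→7  emit P1@[29:31]
i=32 'e': node 7→9 (via fail)  emit P2@[31:32]
i=33 'a': node 9→2 (via fail)
i=34 'd': node 2→3
i=35 'e': node 3→4  emit P0@[32:35],P2@[34:35]
i=36 'b': node 4→5 (via fail)
i=37 'd': node 5→6
i=38 'd': node 6→7  emit P1@[36:38]

Result: [[2,1],[4,2],[9,2],[13,0],[13,2],[22,2],[27,1],[31,1],[32,2],[35,0],[35,2],[38,1]]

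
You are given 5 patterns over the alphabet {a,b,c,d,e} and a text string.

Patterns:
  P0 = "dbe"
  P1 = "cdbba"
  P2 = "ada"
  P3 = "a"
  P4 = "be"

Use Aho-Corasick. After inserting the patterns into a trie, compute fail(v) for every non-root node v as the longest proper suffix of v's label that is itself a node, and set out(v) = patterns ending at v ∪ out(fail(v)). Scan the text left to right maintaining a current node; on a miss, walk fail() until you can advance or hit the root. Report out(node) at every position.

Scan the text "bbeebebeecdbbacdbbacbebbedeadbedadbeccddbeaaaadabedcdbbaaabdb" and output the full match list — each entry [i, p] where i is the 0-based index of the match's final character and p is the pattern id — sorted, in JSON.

Construct AC machine:
Trie nodes:
  n0 'ε': a→9 b→12 c→4 d→1
  n1 'd': b→2
  n2 'db': e→3
  n3 'dbe': ·  ←P0
  n4 'c': d→5
  n5 'cd': b→6
  n6 'cdb': b→7
  n7 'cdbb': a→8
  n8 'cdbba': ·  ←P1
  n9 'a': d→10  ←P3
  n10 'ad': a→11
  n11 'ada': ·  ←P2
  n12 'b': e→13
  n13 'be': ·  ←P4

Failure links (BFS by depth):
  fail(1) 'd': from fail(0)=0 chase 'd': 0 ⇒ 0;  out=∅∪out(0)=∅
  fail(4) 'c': from fail(0)=0 chase 'c': 0 ⇒ 0;  out=∅∪out(0)=∅
  fail(9) 'a': from fail(0)=0 chase 'a': 0 ⇒ 0;  out={3}∪out(0)={3}
  fail(12) 'b': from fail(0)=0 chase 'b': 0 ⇒ 0;  out=∅∪out(0)=∅
  fail(2) 'db': from fail(1)=0 chase 'b': 0 ⇒ 12;  out=∅∪out(12)=∅
  fail(5) 'cd': from fail(4)=0 chase 'd': 0 ⇒ 1;  out=∅∪out(1)=∅
  fail(10) 'ad': from fail(9)=0 chase 'd': 0 ⇒ 1;  out=∅∪out(1)=∅
  fail(13) 'be': from fail(12)=0 chase 'e': 0 ⇒ 0;  out={4}∪out(0)={4}
  fail(3) 'dbe': from fail(2)=12 chase 'e': 12 ⇒ 13;  out={0}∪out(13)={0,4}
  fail(6) 'cdb': from fail(5)=1 chase 'b': 1 ⇒ 2;  out=∅∪out(2)=∅
  fail(11) 'ada': from fail(10)=1 chase 'a': 1→0 ⇒ 9;  out={2}∪out(9)={2,3}
  fail(7) 'cdbb': from fail(6)=2 chase 'b': 2→12→0 ⇒ 12;  out=∅∪out(12)=∅
  fail(8) 'cdbba': from fail(7)=12 chase 'a': 12→0 ⇒ 9;  out={1}∪out(9)={1,3}

Text stream:
pos 0 'b': at 12
pos 1 'b': at 12 (fail-walked)
pos 2 'e': at 13  ** P4@[1:2]
pos 3 'e': at 0 (fail-walked)
pos 4 'b': at 12
pos 5 'e': at 13  ** P4@[4:5]
pos 6 'b': at 12 (fail-walked)
pos 7 'e': at 13  ** P4@[6:7]
pos 8 'e': at 0 (fail-walked)
pos 9 'c': at 4
pos 10 'd': at 5
pos 11 'b': at 6
pos 12 'b': at 7
pos 13 'a': at 8  ** P1@[9:13],P3@[13:13]
pos 14 'c': at 4 (fail-walked)
pos 15 'd': at 5
pos 16 'b': at 6
pos 17 'b': at 7
pos 18 'a': at 8  ** P1@[14:18],P3@[18:18]
pos 19 'c': at 4 (fail-walked)
pos 20 'b': at 12 (fail-walked)
pos 21 'e': at 13  ** P4@[20:21]
pos 22 'b': at 12 (fail-walked)
pos 23 'b': at 12 (fail-walked)
pos 24 'e': at 13  ** P4@[23:24]
pos 25 'd': at 1 (fail-walked)
pos 26 'e': at 0 (fail-walked)
pos 27 'a': at 9  ** P3@[27:27]
pos 28 'd': at 10
pos 29 'b': at 2 (fail-walked)
pos 30 'e': at 3  ** P0@[28:30],P4@[29:30]
pos 31 'd': at 1 (fail-walked)
pos 32 'a': at 9 (fail-walked)  ** P3@[32:32]
pos 33 'd': at 10
pos 34 'b': at 2 (fail-walked)
pos 35 'e': at 3  ** P0@[33:35],P4@[34:35]
pos 36 'c': at 4 (fail-walked)
pos 37 'c': at 4 (fail-walked)
pos 38 'd': at 5
pos 39 'd': at 1 (fail-walked)
pos 40 'b': at 2
pos 41 'e': at 3  ** P0@[39:41],P4@[40:41]
pos 42 'a': at 9 (fail-walked)  ** P3@[42:42]
pos 43 'a': at 9 (fail-walked)  ** P3@[43:43]
pos 44 'a': at 9 (fail-walked)  ** P3@[44:44]
pos 45 'a': at 9 (fail-walked)  ** P3@[45:45]
pos 46 'd': at 10
pos 47 'a': at 11  ** P2@[45:47],P3@[47:47]
pos 48 'b': at 12 (fail-walked)
pos 49 'e': at 13  ** P4@[48:49]
pos 50 'd': at 1 (fail-walked)
pos 51 'c': at 4 (fail-walked)
pos 52 'd': at 5
pos 53 'b': at 6
pos 54 'b': at 7
pos 55 'a': at 8  ** P1@[51:55],P3@[55:55]
pos 56 'a': at 9 (fail-walked)  ** P3@[56:56]
pos 57 'a': at 9 (fail-walked)  ** P3@[57:57]
pos 58 'b': at 12 (fail-walked)
pos 59 'd': at 1 (fail-walked)
pos 60 'b': at 2

All matches (sorted): [[2,4],[5,4],[7,4],[13,1],[13,3],[18,1],[18,3],[21,4],[24,4],[27,3],[30,0],[30,4],[32,3],[35,0],[35,4],[41,0],[41,4],[42,3],[43,3],[44,3],[45,3],[47,2],[47,3],[49,4],[55,1],[55,3],[56,3],[57,3]]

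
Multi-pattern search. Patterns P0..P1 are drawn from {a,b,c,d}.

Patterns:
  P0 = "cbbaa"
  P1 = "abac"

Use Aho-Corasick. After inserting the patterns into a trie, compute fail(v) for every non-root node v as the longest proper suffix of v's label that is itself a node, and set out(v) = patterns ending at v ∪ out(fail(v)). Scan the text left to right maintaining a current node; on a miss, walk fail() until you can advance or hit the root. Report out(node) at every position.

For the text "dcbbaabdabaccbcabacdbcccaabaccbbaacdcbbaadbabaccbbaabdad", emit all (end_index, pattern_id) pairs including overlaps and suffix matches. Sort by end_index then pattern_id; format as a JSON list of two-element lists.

Build:
Trie (insert patterns):
  n0 'ε': a→6 c→1
  n1 'c': b→2
  n2 'cb': b→3
  n3 'cbb': a→4
  n4 'cbba': a→5
  n5 'cbbaa': ·  ←P0
  n6 'a': b→7
  n7 'ab': a→8
  n8 'aba': c→9
  n9 'abac': ·  ←P1

Failure links (BFS by depth):
  fail(1) 'c': from fail(0)=0 chase 'c': 0 ⇒ 0;  out=∅∪out(0)=∅
  fail(6) 'a': from fail(0)=0 chase 'a': 0 ⇒ 0;  out=∅∪out(0)=∅
  fail(2) 'cb': from fail(1)=0 chase 'b': 0 ⇒ 0;  out=∅∪out(0)=∅
  fail(7) 'ab': from fail(6)=0 chase 'b': 0 ⇒ 0;  out=∅∪out(0)=∅
  fail(3) 'cbb': from fail(2)=0 chase 'b': 0 ⇒ 0;  out=∅∪out(0)=∅
  fail(8) 'aba': from fail(7)=0 chase 'a': 0 ⇒ 6;  out=∅∪out(6)=∅
  fail(4) 'cbba': from fail(3)=0 chase 'a': 0 ⇒ 6;  out=∅∪out(6)=∅
  fail(9) 'abac': from fail(8)=6 chase 'c': 6→0 ⇒ 1;  out={1}∪out(1)={1}
  fail(5) 'cbbaa': from fail(4)=6 chase 'a': 6→0 ⇒ 6;  out={0}∪out(6)={0}

Run:
pos 0 'd': at 0
pos 1 'c': at 1
pos 2 'b': at 2
pos 3 'b': at 3
pos 4 'a': at 4
pos 5 'a': at 5  emit P0@[1:5]
pos 6 'b': at 7 (fail-walked)
pos 7 'd': at 0 (fail-walked)
pos 8 'a': at 6
pos 9 'b': at 7
pos 10 'a': at 8
pos 11 'c': at 9  emit P1@[8:11]
pos 12 'c': at 1 (fail-walked)
pos 13 'b': at 2
pos 14 'c': at 1 (fail-walked)
pos 15 'a': at 6 (fail-walked)
pos 16 'b': at 7
pos 17 'a': at 8
pos 18 'c': at 9  emit P1@[15:18]
pos 19 'd': at 0 (fail-walked)
pos 20 'b': at 0
pos 21 'c': at 1
pos 22 'c': at 1 (fail-walked)
pos 23 'c': at 1 (fail-walked)
pos 24 'a': at 6 (fail-walked)
pos 25 'a': at 6 (fail-walked)
pos 26 'b': at 7
pos 27 'a': at 8
pos 28 'c': at 9  emit P1@[25:28]
pos 29 'c': at 1 (fail-walked)
pos 30 'b': at 2
pos 31 'b': at 3
pos 32 'a': at 4
pos 33 'a': at 5  emit P0@[29:33]
pos 34 'c': at 1 (fail-walked)
pos 35 'd': at 0 (fail-walked)
pos 36 'c': at 1
pos 37 'b': at 2
pos 38 'b': at 3
pos 39 'a': at 4
pos 40 'a': at 5  emit P0@[36:40]
pos 41 'd': at 0 (fail-walked)
pos 42 'b': at 0
pos 43 'a': at 6
pos 44 'b': at 7
pos 45 'a': at 8
pos 46 'c': at 9  emit P1@[43:46]
pos 47 'c': at 1 (fail-walked)
pos 48 'b': at 2
pos 49 'b': at 3
pos 50 'a': at 4
pos 51 'a': at 5  emit P0@[47:51]
pos 52 'b': at 7 (fail-walked)
pos 53 'd': at 0 (fail-walked)
pos 54 'a': at 6
pos 55 'd': at 0 (fail-walked)

Matches: [[5,0],[11,1],[18,1],[28,1],[33,0],[40,0],[46,1],[51,0]]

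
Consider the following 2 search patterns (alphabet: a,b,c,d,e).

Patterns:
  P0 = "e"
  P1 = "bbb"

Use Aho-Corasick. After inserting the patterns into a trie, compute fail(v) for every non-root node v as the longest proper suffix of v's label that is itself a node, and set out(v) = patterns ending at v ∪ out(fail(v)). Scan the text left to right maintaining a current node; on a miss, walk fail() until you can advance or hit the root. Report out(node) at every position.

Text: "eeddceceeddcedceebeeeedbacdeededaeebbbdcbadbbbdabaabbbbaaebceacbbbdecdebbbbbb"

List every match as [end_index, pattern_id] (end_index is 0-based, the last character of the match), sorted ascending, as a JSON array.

Construct AC machine:
Trie nodes:
  0='ε' goto b→2 e→1
  1='e' goto ·  ←P0
  2='b' goto b→3
  3='bb' goto b→4
  4='bbb' goto ·  ←P1

BFS fail/out derivation:
  n1('e'): parent n0 fail=0; on 'e' 0 → fail=0;  out {0}∪∅={0}
  n2('b'): parent n0 fail=0; on 'b' 0 → fail=0;  out ∅∪∅=∅
  n3('bb'): parent n2 fail=0; on 'b' 0 → fail=2;  out ∅∪∅=∅
  n4('bbb'): parent n3 fail=2; on 'b' 2 → fail=3;  out {1}∪∅={1}

Text stream:
i=0 'e': node 0→1  emit P0@[0:0]
i=1 'e': node 1→1 ·f  emit P0@[1:1]
i=2 'd': node 1→0 ·f
i=3 'd': node 0→0
i=4 'c': node 0→0
i=5 'e': node 0→1  emit P0@[5:5]
i=6 'c': node 1→0 ·f
i=7 'e': node 0→1  emit P0@[7:7]
i=8 'e': node 1→1 ·f  emit P0@[8:8]
i=9 'd': node 1→0 ·f
i=10 'd': node 0→0
i=11 'c': node 0→0
i=12 'e': node 0→1  emit P0@[12:12]
i=13 'd': node 1→0 ·f
i=14 'c': node 0→0
i=15 'e': node 0→1  emit P0@[15:15]
i=16 'e': node 1→1 ·f  emit P0@[16:16]
i=17 'b': node 1→2 ·f
i=18 'e': node 2→1 ·f  emit P0@[18:18]
i=19 'e': node 1→1 ·f  emit P0@[19:19]
i=20 'e': node 1→1 ·f  emit P0@[20:20]
i=21 'e': node 1→1 ·f  emit P0@[21:21]
i=22 'd': node 1→0 ·f
i=23 'b': node 0→2
i=24 'a': node 2→0 ·f
i=25 'c': node 0→0
i=26 'd': node 0→0
i=27 'e': node 0→1  emit P0@[27:27]
i=28 'e': node 1→1 ·f  emit P0@[28:28]
i=29 'd': node 1→0 ·f
i=30 'e': node 0→1  emit P0@[30:30]
i=31 'd': node 1→0 ·f
i=32 'a': node 0→0
i=33 'e': node 0→1  emit P0@[33:33]
i=34 'e': node 1→1 ·f  emit P0@[34:34]
i=35 'b': node 1→2 ·f
i=36 'b': node 2→3
i=37 'b': node 3→4  emit P1@[35:37]
i=38 'd': node 4→0 ·f
i=39 'c': node 0→0
i=40 'b': node 0→2
i=41 'a': node 2→0 ·f
i=42 'd': node 0→0
i=43 'b': node 0→2
i=44 'b': node 2→3
i=45 'b': node 3→4  emit P1@[43:45]
i=46 'd': node 4→0 ·f
i=47 'a': node 0→0
i=48 'b': node 0→2
i=49 'a': node 2→0 ·f
i=50 'a': node 0→0
i=51 'b': node 0→2
i=52 'b': node 2→3
i=53 'b': node 3→4  emit P1@[51:53]
i=54 'b': node 4→4 ·f  emit P1@[52:54]
i=55 'a': node 4→0 ·f
i=56 'a': node 0→0
i=57 'e': node 0→1  emit P0@[57:57]
i=58 'b': node 1→2 ·f
i=59 'c': node 2→0 ·f
i=60 'e': node 0→1  emit P0@[60:60]
i=61 'a': node 1→0 ·f
i=62 'c': node 0→0
i=63 'b': node 0→2
i=64 'b': node 2→3
i=65 'b': node 3→4  emit P1@[63:65]
i=66 'd': node 4→0 ·f
i=67 'e': node 0→1  emit P0@[67:67]
i=68 'c': node 1→0 ·f
i=69 'd': node 0→0
i=70 'e': node 0→1  emit P0@[70:70]
i=71 'b': node 1→2 ·f
i=72 'b': node 2→3
i=73 'b': node 3→4  emit P1@[71:73]
i=74 'b': node 4→4 ·f  emit P1@[72:74]
i=75 'b': node 4→4 ·f  emit P1@[73:75]
i=76 'b': node 4→4 ·f  emit P1@[74:76]

Result: [[0,0],[1,0],[5,0],[7,0],[8,0],[12,0],[15,0],[16,0],[18,0],[19,0],[20,0],[21,0],[27,0],[28,0],[30,0],[33,0],[34,0],[37,1],[45,1],[53,1],[54,1],[57,0],[60,0],[65,1],[67,0],[70,0],[73,1],[74,1],[75,1],[76,1]]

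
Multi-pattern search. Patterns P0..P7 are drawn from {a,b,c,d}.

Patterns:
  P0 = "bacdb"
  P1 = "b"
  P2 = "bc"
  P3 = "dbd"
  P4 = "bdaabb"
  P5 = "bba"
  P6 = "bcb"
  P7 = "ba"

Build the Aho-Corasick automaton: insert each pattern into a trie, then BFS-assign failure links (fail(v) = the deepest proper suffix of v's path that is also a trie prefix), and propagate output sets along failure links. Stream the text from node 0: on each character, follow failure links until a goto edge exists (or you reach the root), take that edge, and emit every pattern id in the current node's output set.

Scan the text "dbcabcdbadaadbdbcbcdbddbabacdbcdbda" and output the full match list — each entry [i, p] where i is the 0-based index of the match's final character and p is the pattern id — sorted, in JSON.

Build automaton:
Trie (insert patterns):
  0='ε' goto b→1 d→7
  1='b' goto a→2 b→15 c→6 d→10  ←P1
  2='ba' goto c→3  ←P7
  3='bac' goto d→4
  4='bacd' goto b→5
  5='bacdb' goto ·  ←P0
  6='bc' goto b→17  ←P2
  7='d' goto b→8
  8='db' goto d→9
  9='dbd' goto ·  ←P3
  10='bd' goto a→11
  11='bda' goto a→12
  12='bdaa' goto b→13
  13='bdaab' goto b→14
  14='bdaabb' goto ·  ←P4
  15='bb' goto a→16
  16='bba' goto ·  ←P5
  17='bcb' goto ·  ←P6

BFS fail/out derivation:
  n1('b'): parent n0 fail=0; on 'b' 0 → fail=0;  out {1}∪∅={1}
  n7('d'): parent n0 fail=0; on 'd' 0 → fail=0;  out ∅∪∅=∅
  n2('ba'): parent n1 fail=0; on 'a' 0 → fail=0;  out {7}∪∅={7}
  n6('bc'): parent n1 fail=0; on 'c' 0 → fail=0;  out {2}∪∅={2}
  n8('db'): parent n7 fail=0; on 'b' 0 → fail=1;  out ∅∪{1}={1}
  n10('bd'): parent n1 fail=0; on 'd' 0 → fail=7;  out ∅∪∅=∅
  n15('bb'): parent n1 fail=0; on 'b' 0 → fail=1;  out ∅∪{1}={1}
  n3('bac'): parent n2 fail=0; on 'c' 0 → fail=0;  out ∅∪∅=∅
  n9('dbd'): parent n8 fail=1; on 'd' 1 → fail=10;  out {3}∪∅={3}
  n11('bda'): parent n10 fail=7; on 'a' 7→0 → fail=0;  out ∅∪∅=∅
  n16('bba'): parent n15 fail=1; on 'a' 1 → fail=2;  out {5}∪{7}={5,7}
  n17('bcb'): parent n6 fail=0; on 'b' 0 → fail=1;  out {6}∪{1}={1,6}
  n4('bacd'): parent n3 fail=0; on 'd' 0 → fail=7;  out ∅∪∅=∅
  n12('bdaa'): parent n11 fail=0; on 'a' 0 → fail=0;  out ∅∪∅=∅
  n5('bacdb'): parent n4 fail=7; on 'b' 7 → fail=8;  out {0}∪{1}={0,1}
  n13('bdaab'): parent n12 fail=0; on 'b' 0 → fail=1;  out ∅∪{1}={1}
  n14('bdaabb'): parent n13 fail=1; on 'b' 1 → fail=15;  out {4}∪{1}={1,4}

Scan:
i=0 'd': node 0→7
i=1 'b': node 7→8  emit P1@[1:1]
i=2 'c': node 8→6 (fail-walked)  emit P2@[1:2]
i=3 'a': node 6→0 (fail-walked)
i=4 'b': node 0→1  emit P1@[4:4]
i=5 'c': node 1→6  emit P2@[4:5]
i=6 'd': node 6→7 (fail-walked)
i=7 'b': node 7→8  emit P1@[7:7]
i=8 'a': node 8→2 (fail-walked)  emit P7@[7:8]
i=9 'd': node 2→7 (fail-walked)
i=10 'a': node 7→0 (fail-walked)
i=11 'a': node 0→0
i=12 'd': node 0→7
i=13 'b': node 7→8  emit P1@[13:13]
i=14 'd': node 8→9  emit P3@[12:14]
i=15 'b': node 9→8 (fail-walked)  emit P1@[15:15]
i=16 'c': node 8→6 (fail-walked)  emit P2@[15:16]
i=17 'b': node 6→17  emit P1@[17:17],P6@[15:17]
i=18 'c': node 17→6 (fail-walked)  emit P2@[17:18]
i=19 'd': node 6→7 (fail-walked)
i=20 'b': node 7→8  emit P1@[20:20]
i=21 'd': node 8→9  emit P3@[19:21]
i=22 'd': node 9→7 (fail-walked)
i=23 'b': node 7→8  emit P1@[23:23]
i=24 'a': node 8→2 (fail-walked)  emit P7@[23:24]
i=25 'b': node 2→1 (fail-walked)  emit P1@[25:25]
i=26 'a': node 1→2  emit P7@[25:26]
i=27 'c': node 2→3
i=28 'd': node 3→4
i=29 'b': node 4→5  emit P0@[25:29],P1@[29:29]
i=30 'c': node 5→6 (fail-walked)  emit P2@[29:30]
i=31 'd': node 6→7 (fail-walked)
i=32 'b': node 7→8  emit P1@[32:32]
i=33 'd': node 8→9  emit P3@[31:33]
i=34 'a': node 9→11 (fail-walked)

Result: [[1,1],[2,2],[4,1],[5,2],[7,1],[8,7],[13,1],[14,3],[15,1],[16,2],[17,1],[17,6],[18,2],[20,1],[21,3],[23,1],[24,7],[25,1],[26,7],[29,0],[29,1],[30,2],[32,1],[33,3]]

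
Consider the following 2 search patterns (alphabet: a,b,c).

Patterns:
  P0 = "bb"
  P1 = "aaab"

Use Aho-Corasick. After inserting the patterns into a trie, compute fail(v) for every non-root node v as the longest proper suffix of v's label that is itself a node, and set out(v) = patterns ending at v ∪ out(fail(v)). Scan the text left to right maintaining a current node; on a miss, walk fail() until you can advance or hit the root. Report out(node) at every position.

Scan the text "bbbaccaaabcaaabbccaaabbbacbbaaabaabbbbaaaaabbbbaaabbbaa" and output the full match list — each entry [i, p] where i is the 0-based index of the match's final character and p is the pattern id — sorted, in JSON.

Construct AC machine:
Trie nodes:
  0='ε' goto a→3 b→1
  1='b' goto b→2
  2='bb' goto ·  [P0 ends]
  3='a' goto a→4
  4='aa' goto a→5
  5='aaa' goto b→6
  6='aaab' goto ·  [P1 ends]

BFS fail/out derivation:
  fail(1) 'b': from fail(0)=0 chase 'b': 0 ⇒ 0;  out=∅∪out(0)=∅
  fail(3) 'a': from fail(0)=0 chase 'a': 0 ⇒ 0;  out=∅∪out(0)=∅
  fail(2) 'bb': from fail(1)=0 chase 'b': 0 ⇒ 1;  out={0}∪out(1)={0}
  fail(4) 'aa': from fail(3)=0 chase 'a': 0 ⇒ 3;  out=∅∪out(3)=∅
  fail(5) 'aaa': from fail(4)=3 chase 'a': 3 ⇒ 4;  out=∅∪out(4)=∅
  fail(6) 'aaab': from fail(5)=4 chase 'b': 4→3→0 ⇒ 1;  out={1}∪out(1)={1}

Run:
pos 0 'b': at 1
pos 1 'b': at 2  → match P0@[0:1]
pos 2 'b': at 2 ·f  → match P0@[1:2]
pos 3 'a': at 3 ·f
pos 4 'c': at 0 ·f
pos 5 'c': at 0
pos 6 'a': at 3
pos 7 'a': at 4
pos 8 'a': at 5
pos 9 'b': at 6  → match P1@[6:9]
pos 10 'c': at 0 ·f
pos 11 'a': at 3
pos 12 'a': at 4
pos 13 'a': at 5
pos 14 'b': at 6  → match P1@[11:14]
pos 15 'b': at 2 ·f  → match P0@[14:15]
pos 16 'c': at 0 ·f
pos 17 'c': at 0
pos 18 'a': at 3
pos 19 'a': at 4
pos 20 'a': at 5
pos 21 'b': at 6  → match P1@[18:21]
pos 22 'b': at 2 ·f  → match P0@[21:22]
pos 23 'b': at 2 ·f  → match P0@[22:23]
pos 24 'a': at 3 ·f
pos 25 'c': at 0 ·f
pos 26 'b': at 1
pos 27 'b': at 2  → match P0@[26:27]
pos 28 'a': at 3 ·f
pos 29 'a': at 4
pos 30 'a': at 5
pos 31 'b': at 6  → match P1@[28:31]
pos 32 'a': at 3 ·f
pos 33 'a': at 4
pos 34 'b': at 1 ·f
pos 35 'b': at 2  → match P0@[34:35]
pos 36 'b': at 2 ·f  → match P0@[35:36]
pos 37 'b': at 2 ·f  → match P0@[36:37]
pos 38 'a': at 3 ·f
pos 39 'a': at 4
pos 40 'a': at 5
pos 41 'a': at 5 ·f
pos 42 'a': at 5 ·f
pos 43 'b': at 6  → match P1@[40:43]
pos 44 'b': at 2 ·f  → match P0@[43:44]
pos 45 'b': at 2 ·f  → match P0@[44:45]
pos 46 'b': at 2 ·f  → match P0@[45:46]
pos 47 'a': at 3 ·f
pos 48 'a': at 4
pos 49 'a': at 5
pos 50 'b': at 6  → match P1@[47:50]
pos 51 'b': at 2 ·f  → match P0@[50:51]
pos 52 'b': at 2 ·f  → match P0@[51:52]
pos 53 'a': at 3 ·f
pos 54 'a': at 4

All matches (sorted): [[1,0],[2,0],[9,1],[14,1],[15,0],[21,1],[22,0],[23,0],[27,0],[31,1],[35,0],[36,0],[37,0],[43,1],[44,0],[45,0],[46,0],[50,1],[51,0],[52,0]]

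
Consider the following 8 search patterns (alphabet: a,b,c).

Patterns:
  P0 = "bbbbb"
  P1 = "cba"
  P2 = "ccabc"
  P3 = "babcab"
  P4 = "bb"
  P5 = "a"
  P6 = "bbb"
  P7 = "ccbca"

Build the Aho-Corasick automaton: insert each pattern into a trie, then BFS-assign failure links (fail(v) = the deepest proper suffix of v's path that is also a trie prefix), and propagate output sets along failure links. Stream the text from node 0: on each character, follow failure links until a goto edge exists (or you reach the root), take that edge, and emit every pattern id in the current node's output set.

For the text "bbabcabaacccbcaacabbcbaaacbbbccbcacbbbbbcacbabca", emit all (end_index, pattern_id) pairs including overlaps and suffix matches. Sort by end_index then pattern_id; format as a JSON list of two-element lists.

Build automaton:
Trie nodes:
  n0 'ε': a→18 b→1 c→6
  n1 'b': a→13 b→2
  n2 'bb': b→3  ←P4
  n3 'bbb': b→4  ←P6
  n4 'bbbb': b→5
  n5 'bbbbb': ·  ←P0
  n6 'c': b→7 c→9
  n7 'cb': a→8
  n8 'cba': ·  ←P1
  n9 'cc': a→10 b→19
  n10 'cca': b→11
  n11 'ccab': c→12
  n12 'ccabc': ·  ←P2
  n13 'ba': b→14
  n14 'bab': c→15
  n15 'babc': a→16
  n16 'babca': b→17
  n17 'babcab': ·  ←P3
  n18 'a': ·  ←P5
  n19 'ccb': c→20
  n20 'ccbc': a→21
  n21 'ccbca': ·  ←P7

BFS fail/out derivation:
  n1('b'): parent n0 fail=0; on 'b' 0 → fail=0;  out ∅∪∅=∅
  n6('c'): parent n0 fail=0; on 'c' 0 → fail=0;  out ∅∪∅=∅
  n18('a'): parent n0 fail=0; on 'a' 0 → fail=0;  out {5}∪∅={5}
  n2('bb'): parent n1 fail=0; on 'b' 0 → fail=1;  out {4}∪∅={4}
  n7('cb'): parent n6 fail=0; on 'b' 0 → fail=1;  out ∅∪∅=∅
  n9('cc'): parent n6 fail=0; on 'c' 0 → fail=6;  out ∅∪∅=∅
  n13('ba'): parent n1 fail=0; on 'a' 0 → fail=18;  out ∅∪{5}={5}
  n3('bbb'): parent n2 fail=1; on 'b' 1 → fail=2;  out {6}∪{4}={4,6}
  n8('cba'): parent n7 fail=1; on 'a' 1 → fail=13;  out {1}∪{5}={1,5}
  n10('cca'): parent n9 fail=6; on 'a' 6→0 → fail=18;  out ∅∪{5}={5}
  n14('bab'): parent n13 fail=18; on 'b' 18→0 → fail=1;  out ∅∪∅=∅
  n19('ccb'): parent n9 fail=6; on 'b' 6 → fail=7;  out ∅∪∅=∅
  n4('bbbb'): parent n3 fail=2; on 'b' 2 → fail=3;  out ∅∪{4,6}={4,6}
  n11('ccab'): parent n10 fail=18; on 'b' 18→0 → fail=1;  out ∅∪∅=∅
  n15('babc'): parent n14 fail=1; on 'c' 1→0 → fail=6;  out ∅∪∅=∅
  n20('ccbc'): parent n19 fail=7; on 'c' 7→1→0 → fail=6;  out ∅∪∅=∅
  n5('bbbbb'): parent n4 fail=3; on 'b' 3 → fail=4;  out {0}∪{4,6}={0,4,6}
  n12('ccabc'): parent n11 fail=1; on 'c' 1→0 → fail=6;  out {2}∪∅={2}
  n16('babca'): parent n15 fail=6; on 'a' 6→0 → fail=18;  out ∅∪{5}={5}
  n21('ccbca'): parent n20 fail=6; on 'a' 6→0 → fail=18;  out {7}∪{5}={5,7}
  n17('babcab'): parent n16 fail=18; on 'b' 18→0 → fail=1;  out {3}∪∅={3}

Text stream:
i=0 'b': node 0→1
i=1 'b': node 1→2  ** P4@[0:1]
i=2 'a': node 2→13 (via fail)  ** P5@[2:2]
i=3 'b': node 13→14
i=4 'c': node 14→15
i=5 'a': node 15→16  ** P5@[5:5]
i=6 'b': node 16→17  ** P3@[1:6]
i=7 'a': node 17→13 (via fail)  ** P5@[7:7]
i=8 'a': node 13→18 (via fail)  ** P5@[8:8]
i=9 'c': node 18→6 (via fail)
i=10 'c': node 6→9
i=11 'c': node 9→9 (via fail)
i=12 'b': node 9→19
i=13 'c': node 19→20
i=14 'a': node 20→21  ** P5@[14:14],P7@[10:14]
i=15 'a': node 21→18 (via fail)  ** P5@[15:15]
i=16 'c': node 18→6 (via fail)
i=17 'a': node 6→18 (via fail)  ** P5@[17:17]
i=18 'b': node 18→1 (via fail)
i=19 'b': node 1→2  ** P4@[18:19]
i=20 'c': node 2→6 (via fail)
i=21 'b': node 6→7
i=22 'a': node 7→8  ** P1@[20:22],P5@[22:22]
i=23 'a': node 8→18 (via fail)  ** P5@[23:23]
i=24 'a': node 18→18 (via fail)  ** P5@[24:24]
i=25 'c': node 18→6 (via fail)
i=26 'b': node 6→7
i=27 'b': node 7→2 (via fail)  ** P4@[26:27]
i=28 'b': node 2→3  ** P4@[27:28],P6@[26:28]
i=29 'c': node 3→6 (via fail)
i=30 'c': node 6→9
i=31 'b': node 9→19
i=32 'c': node 19→20
i=33 'a': node 20→21  ** P5@[33:33],P7@[29:33]
i=34 'c': node 21→6 (via fail)
i=35 'b': node 6→7
i=36 'b': node 7→2 (via fail)  ** P4@[35:36]
i=37 'b': node 2→3  ** P4@[36:37],P6@[35:37]
i=38 'b': node 3→4  ** P4@[37:38],P6@[36:38]
i=39 'b': node 4→5  ** P0@[35:39],P4@[38:39],P6@[37:39]
i=40 'c': node 5→6 (via fail)
i=41 'a': node 6→18 (via fail)  ** P5@[41:41]
i=42 'c': node 18→6 (via fail)
i=43 'b': node 6→7
i=44 'a': node 7→8  ** P1@[42:44],P5@[44:44]
i=45 'b': node 8→14 (via fail)
i=46 'c': node 14→15
i=47 'a': node 15→16  ** P5@[47:47]

All matches (sorted): [[1,4],[2,5],[5,5],[6,3],[7,5],[8,5],[14,5],[14,7],[15,5],[17,5],[19,4],[22,1],[22,5],[23,5],[24,5],[27,4],[28,4],[28,6],[33,5],[33,7],[36,4],[37,4],[37,6],[38,4],[38,6],[39,0],[39,4],[39,6],[41,5],[44,1],[44,5],[47,5]]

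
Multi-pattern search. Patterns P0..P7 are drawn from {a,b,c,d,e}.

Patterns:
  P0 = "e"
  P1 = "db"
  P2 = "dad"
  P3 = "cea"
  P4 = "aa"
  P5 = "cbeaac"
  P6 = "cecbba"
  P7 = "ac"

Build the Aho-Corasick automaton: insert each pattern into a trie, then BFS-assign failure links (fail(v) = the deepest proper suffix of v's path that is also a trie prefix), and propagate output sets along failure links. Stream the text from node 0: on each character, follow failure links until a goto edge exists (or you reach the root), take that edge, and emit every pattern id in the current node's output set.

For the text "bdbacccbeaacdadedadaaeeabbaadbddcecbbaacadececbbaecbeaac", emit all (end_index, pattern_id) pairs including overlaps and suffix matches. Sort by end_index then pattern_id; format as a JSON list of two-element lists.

Build:
Trie nodes:
  0='ε' goto a→9 c→6 d→2 e→1
  1='e' goto ·  [P0 ends]
  2='d' goto a→4 b→3
  3='db' goto ·  [P1 ends]
  4='da' goto d→5
  5='dad' goto ·  [P2 ends]
  6='c' goto b→11 e→7
  7='ce' goto a→8 c→16
  8='cea' goto ·  [P3 ends]
  9='a' goto a→10 c→20
  10='aa' goto ·  [P4 ends]
  11='cb' goto e→12
  12='cbe' goto a→13
  13='cbea' goto a→14
  14='cbeaa' goto c→15
  15='cbeaac' goto ·  [P5 ends]
  16='cec' goto b→17
  17='cecb' goto b→18
  18='cecbb' goto a→19
  19='cecbba' goto ·  [P6 ends]
  20='ac' goto ·  [P7 ends]

Failure links (BFS by depth):
  fail(1) 'e': from fail(0)=0 chase 'e': 0 ⇒ 0;  out={0}∪out(0)={0}
  fail(2) 'd': from fail(0)=0 chase 'd': 0 ⇒ 0;  out=∅∪out(0)=∅
  fail(6) 'c': from fail(0)=0 chase 'c': 0 ⇒ 0;  out=∅∪out(0)=∅
  fail(9) 'a': from fail(0)=0 chase 'a': 0 ⇒ 0;  out=∅∪out(0)=∅
  fail(3) 'db': from fail(2)=0 chase 'b': 0 ⇒ 0;  out={1}∪out(0)={1}
  fail(4) 'da': from fail(2)=0 chase 'a': 0 ⇒ 9;  out=∅∪out(9)=∅
  fail(7) 'ce': from fail(6)=0 chase 'e': 0 ⇒ 1;  out=∅∪out(1)={0}
  fail(10) 'aa': from fail(9)=0 chase 'a': 0 ⇒ 9;  out={4}∪out(9)={4}
  fail(11) 'cb': from fail(6)=0 chase 'b': 0 ⇒ 0;  out=∅∪out(0)=∅
  fail(20) 'ac': from fail(9)=0 chase 'c': 0 ⇒ 6;  out={7}∪out(6)={7}
  fail(5) 'dad': from fail(4)=9 chase 'd': 9→0 ⇒ 2;  out={2}∪out(2)={2}
  fail(8) 'cea': from fail(7)=1 chase 'a': 1→0 ⇒ 9;  out={3}∪out(9)={3}
  fail(12) 'cbe': from fail(11)=0 chase 'e': 0 ⇒ 1;  out=∅∪out(1)={0}
  fail(16) 'cec': from fail(7)=1 chase 'c': 1→0 ⇒ 6;  out=∅∪out(6)=∅
  fail(13) 'cbea': from fail(12)=1 chase 'a': 1→0 ⇒ 9;  out=∅∪out(9)=∅
  fail(17) 'cecb': from fail(16)=6 chase 'b': 6 ⇒ 11;  out=∅∪out(11)=∅
  fail(14) 'cbeaa': from fail(13)=9 chase 'a': 9 ⇒ 10;  out=∅∪out(10)={4}
  fail(18) 'cecbb': from fail(17)=11 chase 'b': 11→0 ⇒ 0;  out=∅∪out(0)=∅
  fail(15) 'cbeaac': from fail(14)=10 chase 'c': 10→9 ⇒ 20;  out={5}∪out(20)={5,7}
  fail(19) 'cecbba': from fail(18)=0 chase 'a': 0 ⇒ 9;  out={6}∪out(9)={6}

Text stream:
[0] read 'b'  n0⇒n0
[1] read 'd'  n0⇒n2
[2] read 'b'  n2⇒n3  ** P1@[1:2]
[3] read 'a'  n3⇒n9 ·f
[4] read 'c'  n9⇒n20  ** P7@[3:4]
[5] read 'c'  n20⇒n6 ·f
[6] read 'c'  n6⇒n6 ·f
[7] read 'b'  n6⇒n11
[8] read 'e'  n11⇒n12  ** P0@[8:8]
[9] read 'a'  n12⇒n13
[10] read 'a'  n13⇒n14  ** P4@[9:10]
[11] read 'c'  n14⇒n15  ** P5@[6:11],P7@[10:11]
[12] read 'd'  n15⇒n2 ·f
[13] read 'a'  n2⇒n4
[14] read 'd'  n4⇒n5  ** P2@[12:14]
[15] read 'e'  n5⇒n1 ·f  ** P0@[15:15]
[16] read 'd'  n1⇒n2 ·f
[17] read 'a'  n2⇒n4
[18] read 'd'  n4⇒n5  ** P2@[16:18]
[19] read 'a'  n5⇒n4 ·f
[20] read 'a'  n4⇒n10 ·f  ** P4@[19:20]
[21] read 'e'  n10⇒n1 ·f  ** P0@[21:21]
[22] read 'e'  n1⇒n1 ·f  ** P0@[22:22]
[23] read 'a'  n1⇒n9 ·f
[24] read 'b'  n9⇒n0 ·f
[25] read 'b'  n0⇒n0
[26] read 'a'  n0⇒n9
[27] read 'a'  n9⇒n10  ** P4@[26:27]
[28] read 'd'  n10⇒n2 ·f
[29] read 'b'  n2⇒n3  ** P1@[28:29]
[30] read 'd'  n3⇒n2 ·f
[31] read 'd'  n2⇒n2 ·f
[32] read 'c'  n2⇒n6 ·f
[33] read 'e'  n6⇒n7  ** P0@[33:33]
[34] read 'c'  n7⇒n16
[35] read 'b'  n16⇒n17
[36] read 'b'  n17⇒n18
[37] read 'a'  n18⇒n19  ** P6@[32:37]
[38] read 'a'  n19⇒n10 ·f  ** P4@[37:38]
[39] read 'c'  n10⇒n20 ·f  ** P7@[38:39]
[40] read 'a'  n20⇒n9 ·f
[41] read 'd'  n9⇒n2 ·f
[42] read 'e'  n2⇒n1 ·f  ** P0@[42:42]
[43] read 'c'  n1⇒n6 ·f
[44] read 'e'  n6⇒n7  ** P0@[44:44]
[45] read 'c'  n7⇒n16
[46] read 'b'  n16⇒n17
[47] read 'b'  n17⇒n18
[48] read 'a'  n18⇒n19  ** P6@[43:48]
[49] read 'e'  n19⇒n1 ·f  ** P0@[49:49]
[50] read 'c'  n1⇒n6 ·f
[51] read 'b'  n6⇒n11
[52] read 'e'  n11⇒n12  ** P0@[52:52]
[53] read 'a'  n12⇒n13
[54] read 'a'  n13⇒n14  ** P4@[53:54]
[55] read 'c'  n14⇒n15  ** P5@[50:55],P7@[54:55]

All matches (sorted): [[2,1],[4,7],[8,0],[10,4],[11,5],[11,7],[14,2],[15,0],[18,2],[20,4],[21,0],[22,0],[27,4],[29,1],[33,0],[37,6],[38,4],[39,7],[42,0],[44,0],[48,6],[49,0],[52,0],[54,4],[55,5],[55,7]]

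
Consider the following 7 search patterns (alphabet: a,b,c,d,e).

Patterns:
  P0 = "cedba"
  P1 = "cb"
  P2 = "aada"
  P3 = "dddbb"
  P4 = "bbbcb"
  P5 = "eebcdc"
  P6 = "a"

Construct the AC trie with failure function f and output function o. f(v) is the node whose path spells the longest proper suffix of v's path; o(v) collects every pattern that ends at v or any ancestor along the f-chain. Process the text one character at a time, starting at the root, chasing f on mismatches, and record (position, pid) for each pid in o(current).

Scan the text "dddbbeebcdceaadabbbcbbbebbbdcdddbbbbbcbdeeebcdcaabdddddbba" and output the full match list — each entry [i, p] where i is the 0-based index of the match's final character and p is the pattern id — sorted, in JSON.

Build automaton:
Trie (insert patterns):
  n0 'ε': a→7 b→16 c→1 d→11 e→21
  n1 'c': b→6 e→2
  n2 'ce': d→3
  n3 'ced': b→4
  n4 'cedb': a→5
  n5 'cedba': ·  ←P0
  n6 'cb': ·  ←P1
  n7 'a': a→8  ←P6
  n8 'aa': d→9
  n9 'aad': a→10
  n10 'aada': ·  ←P2
  n11 'd': d→12
  n12 'dd': d→13
  n13 'ddd': b→14
  n14 'dddb': b→15
  n15 'dddbb': ·  ←P3
  n16 'b': b→17
  n17 'bb': b→18
  n18 'bbb': c→19
  n19 'bbbc': b→20
  n20 'bbbcb': ·  ←P4
  n21 'e': e→22
  n22 'ee': b→23
  n23 'eeb': c→24
  n24 'eebc': d→25
  n25 'eebcd': c→26
  n26 'eebcdc': ·  ←P5

Failure links (BFS by depth):
  n1('c'): parent n0 fail=0; on 'c' 0 → fail=0;  out ∅∪∅=∅
  n7('a'): parent n0 fail=0; on 'a' 0 → fail=0;  out {6}∪∅={6}
  n11('d'): parent n0 fail=0; on 'd' 0 → fail=0;  out ∅∪∅=∅
  n16('b'): parent n0 fail=0; on 'b' 0 → fail=0;  out ∅∪∅=∅
  n21('e'): parent n0 fail=0; on 'e' 0 → fail=0;  out ∅∪∅=∅
  n2('ce'): parent n1 fail=0; on 'e' 0 → fail=21;  out ∅∪∅=∅
  n6('cb'): parent n1 fail=0; on 'b' 0 → fail=16;  out {1}∪∅={1}
  n8('aa'): parent n7 fail=0; on 'a' 0 → fail=7;  out ∅∪{6}={6}
  n12('dd'): parent n11 fail=0; on 'd' 0 → fail=11;  out ∅∪∅=∅
  n17('bb'): parent n16 fail=0; on 'b' 0 → fail=16;  out ∅∪∅=∅
  n22('ee'): parent n21 fail=0; on 'e' 0 → fail=21;  out ∅∪∅=∅
  n3('ced'): parent n2 fail=21; on 'd' 21→0 → fail=11;  out ∅∪∅=∅
  n9('aad'): parent n8 fail=7; on 'd' 7→0 → fail=11;  out ∅∪∅=∅
  n13('ddd'): parent n12 fail=11; on 'd' 11 → fail=12;  out ∅∪∅=∅
  n18('bbb'): parent n17 fail=16; on 'b' 16 → fail=17;  out ∅∪∅=∅
  n23('eeb'): parent n22 fail=21; on 'b' 21→0 → fail=16;  out ∅∪∅=∅
  n4('cedb'): parent n3 fail=11; on 'b' 11→0 → fail=16;  out ∅∪∅=∅
  n10('aada'): parent n9 fail=11; on 'a' 11→0 → fail=7;  out {2}∪{6}={2,6}
  n14('dddb'): parent n13 fail=12; on 'b' 12→11→0 → fail=16;  out ∅∪∅=∅
  n19('bbbc'): parent n18 fail=17; on 'c' 17→16→0 → fail=1;  out ∅∪∅=∅
  n24('eebc'): parent n23 fail=16; on 'c' 16→0 → fail=1;  out ∅∪∅=∅
  n5('cedba'): parent n4 fail=16; on 'a' 16→0 → fail=7;  out {0}∪{6}={0,6}
  n15('dddbb'): parent n14 fail=16; on 'b' 16 → fail=17;  out {3}∪∅={3}
  n20('bbbcb'): parent n19 fail=1; on 'b' 1 → fail=6;  out {4}∪{1}={1,4}
  n25('eebcd'): parent n24 fail=1; on 'd' 1→0 → fail=11;  out ∅∪∅=∅
  n26('eebcdc'): parent n25 fail=11; on 'c' 11→0 → fail=1;  out {5}∪∅={5}

Scan:
i=0 'd': node 0→11
i=1 'd': node 11→12
i=2 'd': node 12→13
i=3 'b': node 13→14
i=4 'b': node 14→15  → match P3@[0:4]
i=5 'e': node 15→21 (via fail)
i=6 'e': node 21→22
i=7 'b': node 22→23
i=8 'c': node 23→24
i=9 'd': node 24→25
i=10 'c': node 25→26  → match P5@[5:10]
i=11 'e': node 26→2 (via fail)
i=12 'a': node 2→7 (via fail)  → match P6@[12:12]
i=13 'a': node 7→8  → match P6@[13:13]
i=14 'd': node 8→9
i=15 'a': node 9→10  → match P2@[12:15],P6@[15:15]
i=16 'b': node 10→16 (via fail)
i=17 'b': node 16→17
i=18 'b': node 17→18
i=19 'c': node 18→19
i=20 'b': node 19→20  → match P1@[19:20],P4@[16:20]
i=21 'b': node 20→17 (via fail)
i=22 'b': node 17→18
i=23 'e': node 18→21 (via fail)
i=24 'b': node 21→16 (via fail)
i=25 'b': node 16→17
i=26 'b': node 17→18
i=27 'd': node 18→11 (via fail)
i=28 'c': node 11→1 (via fail)
i=29 'd': node 1→11 (via fail)
i=30 'd': node 11→12
i=31 'd': node 12→13
i=32 'b': node 13→14
i=33 'b': node 14→15  → match P3@[29:33]
i=34 'b': node 15→18 (via fail)
i=35 'b': node 18→18 (via fail)
i=36 'b': node 18→18 (via fail)
i=37 'c': node 18→19
i=38 'b': node 19→20  → match P1@[37:38],P4@[34:38]
i=39 'd': node 20→11 (via fail)
i=40 'e': node 11→21 (via fail)
i=41 'e': node 21→22
i=42 'e': node 22→22 (via fail)
i=43 'b': node 22→23
i=44 'c': node 23→24
i=45 'd': node 24→25
i=46 'c': node 25→26  → match P5@[41:46]
i=47 'a': node 26→7 (via fail)  → match P6@[47:47]
i=48 'a': node 7→8  → match P6@[48:48]
i=49 'b': node 8→16 (via fail)
i=50 'd': node 16→11 (via fail)
i=51 'd': node 11→12
i=52 'd': node 12→13
i=53 'd': node 13→13 (via fail)
i=54 'd': node 13→13 (via fail)
i=55 'b': node 13→14
i=56 'b': node 14→15  → match P3@[52:56]
i=57 'a': node 15→7 (via fail)  → match P6@[57:57]

Result: [[4,3],[10,5],[12,6],[13,6],[15,2],[15,6],[20,1],[20,4],[33,3],[38,1],[38,4],[46,5],[47,6],[48,6],[56,3],[57,6]]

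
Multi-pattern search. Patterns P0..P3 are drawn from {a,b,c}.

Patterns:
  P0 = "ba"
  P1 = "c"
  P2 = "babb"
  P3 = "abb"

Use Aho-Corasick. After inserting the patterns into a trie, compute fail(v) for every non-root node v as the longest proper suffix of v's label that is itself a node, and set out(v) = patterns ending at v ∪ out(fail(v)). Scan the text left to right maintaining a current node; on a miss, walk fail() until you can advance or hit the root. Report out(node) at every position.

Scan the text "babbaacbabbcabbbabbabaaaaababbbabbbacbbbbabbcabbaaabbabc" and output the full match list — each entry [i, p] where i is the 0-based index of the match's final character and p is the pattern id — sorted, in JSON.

Construct AC machine:
Trie nodes:
  0='ε' goto a→6 b→1 c→3
  1='b' goto a→2
  2='ba' goto b→4  ←P0
  3='c' goto ·  ←P1
  4='bab' goto b→5
  5='babb' goto ·  ←P2
  6='a' goto b→7
  7='ab' goto b→8
  8='abb' goto ·  ←P3

BFS fail/out derivation:
  fail(1) 'b': from fail(0)=0 chase 'b': 0 ⇒ 0;  out=∅∪out(0)=∅
  fail(3) 'c': from fail(0)=0 chase 'c': 0 ⇒ 0;  out={1}∪out(0)={1}
  fail(6) 'a': from fail(0)=0 chase 'a': 0 ⇒ 0;  out=∅∪out(0)=∅
  fail(2) 'ba': from fail(1)=0 chase 'a': 0 ⇒ 6;  out={0}∪out(6)={0}
  fail(7) 'ab': from fail(6)=0 chase 'b': 0 ⇒ 1;  out=∅∪out(1)=∅
  fail(4) 'bab': from fail(2)=6 chase 'b': 6 ⇒ 7;  out=∅∪out(7)=∅
  fail(8) 'abb': from fail(7)=1 chase 'b': 1→0 ⇒ 1;  out={3}∪out(1)={3}
  fail(5) 'babb': from fail(4)=7 chase 'b': 7 ⇒ 8;  out={2}∪out(8)={2,3}

Scan:
pos 0 'b': at 1
pos 1 'a': at 2  ** P0@[0:1]
pos 2 'b': at 4
pos 3 'b': at 5  ** P2@[0:3],P3@[1:3]
pos 4 'a': at 2 (via fail)  ** P0@[3:4]
pos 5 'a': at 6 (via fail)
pos 6 'c': at 3 (via fail)  ** P1@[6:6]
pos 7 'b': at 1 (via fail)
pos 8 'a': at 2  ** P0@[7:8]
pos 9 'b': at 4
pos 10 'b': at 5  ** P2@[7:10],P3@[8:10]
pos 11 'c': at 3 (via fail)  ** P1@[11:11]
pos 12 'a': at 6 (via fail)
pos 13 'b': at 7
pos 14 'b': at 8  ** P3@[12:14]
pos 15 'b': at 1 (via fail)
pos 16 'a': at 2  ** P0@[15:16]
pos 17 'b': at 4
pos 18 'b': at 5  ** P2@[15:18],P3@[16:18]
pos 19 'a': at 2 (via fail)  ** P0@[18:19]
pos 20 'b': at 4
pos 21 'a': at 2 (via fail)  ** P0@[20:21]
pos 22 'a': at 6 (via fail)
pos 23 'a': at 6 (via fail)
pos 24 'a': at 6 (via fail)
pos 25 'a': at 6 (via fail)
pos 26 'b': at 7
pos 27 'a': at 2 (via fail)  ** P0@[26:27]
pos 28 'b': at 4
pos 29 'b': at 5  ** P2@[26:29],P3@[27:29]
pos 30 'b': at 1 (via fail)
pos 31 'a': at 2  ** P0@[30:31]
pos 32 'b': at 4
pos 33 'b': at 5  ** P2@[30:33],P3@[31:33]
pos 34 'b': at 1 (via fail)
pos 35 'a': at 2  ** P0@[34:35]
pos 36 'c': at 3 (via fail)  ** P1@[36:36]
pos 37 'b': at 1 (via fail)
pos 38 'b': at 1 (via fail)
pos 39 'b': at 1 (via fail)
pos 40 'b': at 1 (via fail)
pos 41 'a': at 2  ** P0@[40:41]
pos 42 'b': at 4
pos 43 'b': at 5  ** P2@[40:43],P3@[41:43]
pos 44 'c': at 3 (via fail)  ** P1@[44:44]
pos 45 'a': at 6 (via fail)
pos 46 'b': at 7
pos 47 'b': at 8  ** P3@[45:47]
pos 48 'a': at 2 (via fail)  ** P0@[47:48]
pos 49 'a': at 6 (via fail)
pos 50 'a': at 6 (via fail)
pos 51 'b': at 7
pos 52 'b': at 8  ** P3@[50:52]
pos 53 'a': at 2 (via fail)  ** P0@[52:53]
pos 54 'b': at 4
pos 55 'c': at 3 (via fail)  ** P1@[55:55]

Result: [[1,0],[3,2],[3,3],[4,0],[6,1],[8,0],[10,2],[10,3],[11,1],[14,3],[16,0],[18,2],[18,3],[19,0],[21,0],[27,0],[29,2],[29,3],[31,0],[33,2],[33,3],[35,0],[36,1],[41,0],[43,2],[43,3],[44,1],[47,3],[48,0],[52,3],[53,0],[55,1]]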